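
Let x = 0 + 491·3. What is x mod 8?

491·3 = 1473.
1473 mod 8 = 1 (since 184·8 = 1472).
(0 + 1) mod 8 = 1.

1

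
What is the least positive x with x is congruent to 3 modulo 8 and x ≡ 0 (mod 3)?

3

x ≡ 0 (mod 3) gives x ∈ {0, 3}.
The first of these with x mod 8 = 3 is 3.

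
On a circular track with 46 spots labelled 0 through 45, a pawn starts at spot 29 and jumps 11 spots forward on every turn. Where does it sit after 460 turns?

460·11 = 5060.
5060 mod 46 = 0 (since 110·46 = 5060).
(29 + 0) mod 46 = 29.

29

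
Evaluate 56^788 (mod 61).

By repeated squaring mod 61: 56^1≡56, 56^2≡25, 56^4≡15, 56^8≡42, 56^16≡56, 56^32≡25, 56^64≡15, 56^128≡42, 56^256≡56, 56^512≡25.
788 = 4 + 16 + 256 + 512, so 56^788 ≡ 15·56·56·25 ≡ 42 (mod 61).

42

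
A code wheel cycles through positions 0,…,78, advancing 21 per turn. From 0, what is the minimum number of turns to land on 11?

72

The inverse of 21 mod 79 is 64 (since 21·64 = 1344 ≡ 1).
Multiplying both sides by 64: x ≡ 64·11 = 704 ≡ 72 (mod 79).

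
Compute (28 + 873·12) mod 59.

873·12 = 10476.
10476 − 177·59 = 33, so 10476 ≡ 33 (mod 59).
(28 + 33) mod 59 = 2.

2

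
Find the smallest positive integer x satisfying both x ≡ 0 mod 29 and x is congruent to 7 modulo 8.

87

Since 8·11 ≡ 1 (mod 29), take x = 7 + 8·((0−7)·11 mod 29) = 7 + 8·10 = 87.
Check: 87 mod 29 = 0, 87 mod 8 = 7.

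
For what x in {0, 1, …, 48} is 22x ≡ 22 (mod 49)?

22⁻¹ ≡ 29 (mod 49) because 22·29 = 638 = 13·49 + 1.
So x ≡ 29·22 = 638 ≡ 1 (mod 49).

1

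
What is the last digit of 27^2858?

Powers of 7 mod 10 repeat with period 4: 7, 9, 3, 1.
2858 mod 4 = 2, so the last digit matches 7^2 = 9.

9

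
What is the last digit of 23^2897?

3

The units digit of 23^n cycles with period 4: 3, 9, 7, 1, …
2897 leaves remainder 1 on division by 4, so 23^2897 ends in 3.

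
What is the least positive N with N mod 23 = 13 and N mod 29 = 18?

Since 29·4 ≡ 1 (mod 23), take x = 18 + 29·((13−18)·4 mod 23) = 18 + 29·3 = 105.
Check: 105 mod 23 = 13, 105 mod 29 = 18.

105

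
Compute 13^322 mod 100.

Successive squares of 13 mod 100: 13^1≡13, 13^2≡69, 13^4≡61, 13^8≡21, 13^16≡41, 13^32≡81, 13^64≡61, 13^128≡21, 13^256≡41.
Since 322 = 2 + 64 + 256 in binary, 13^322 ≡ 69·61·41 ≡ 69 (mod 100).

69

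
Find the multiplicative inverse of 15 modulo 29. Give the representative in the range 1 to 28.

15·2 = 30 = 1·29 + 1, so 15⁻¹ ≡ 2 (mod 29).

2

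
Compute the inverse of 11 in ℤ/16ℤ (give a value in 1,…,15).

3

16 = 1·11 + 5
11 = 2·5 + 1
5 = 5·1 + 0
Back-substituting gives 11·3 ≡ 1 (mod 16).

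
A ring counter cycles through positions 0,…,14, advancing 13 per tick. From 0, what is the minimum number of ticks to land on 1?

7

The inverse of 13 mod 15 is 7 (since 13·7 = 91 ≡ 1).
So x ≡ 7·1 = 7 ≡ 7 (mod 15).
Check: 13·7 = 91 = 6·15 + 1.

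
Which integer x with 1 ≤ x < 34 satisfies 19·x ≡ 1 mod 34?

9

34 = 1·19 + 15
19 = 1·15 + 4
15 = 3·4 + 3
4 = 1·3 + 1
3 = 3·1 + 0
Back-substituting gives 19·9 ≡ 1 (mod 34).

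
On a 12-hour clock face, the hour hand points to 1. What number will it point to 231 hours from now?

4

231 = 19·12 + 3, so 231 mod 12 = 3.
1 + 3 → 4 on a 12-hour dial.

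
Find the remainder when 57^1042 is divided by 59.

15

By repeated squaring mod 59: 57^1≡57, 57^2≡4, 57^4≡16, 57^8≡20, 57^16≡46, 57^32≡51, 57^64≡5, 57^128≡25, 57^256≡35, 57^512≡45, 57^1024≡19.
Since 1042 = 2 + 16 + 1024 in binary, 57^1042 ≡ 4·46·19 ≡ 15 (mod 59).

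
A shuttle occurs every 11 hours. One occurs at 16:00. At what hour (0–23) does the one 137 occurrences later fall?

137·11 = 1507.
1507 = 62·24 + 19, so 1507 mod 24 = 19.
(16 + 19) mod 24 = 11.

11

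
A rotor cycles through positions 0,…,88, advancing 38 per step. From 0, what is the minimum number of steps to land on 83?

The inverse of 38 mod 89 is 82 (since 38·82 = 3116 ≡ 1).
Multiplying both sides by 82: x ≡ 82·83 = 6806 ≡ 42 (mod 89).

42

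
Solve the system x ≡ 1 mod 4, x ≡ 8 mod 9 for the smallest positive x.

17

Since 9·1 ≡ 1 (mod 4), take x = 8 + 9·((1−8)·1 mod 4) = 8 + 9·1 = 17.
Check: 17 mod 4 = 1, 17 mod 9 = 8.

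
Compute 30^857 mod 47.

33

By repeated squaring mod 47: 30^1≡30, 30^2≡7, 30^4≡2, 30^8≡4, 30^16≡16, 30^32≡21, 30^64≡18, 30^128≡42, 30^256≡25, 30^512≡14.
Since 857 = 1 + 8 + 16 + 64 + 256 + 512 in binary, 30^857 ≡ 30·4·16·18·25·14 ≡ 33 (mod 47).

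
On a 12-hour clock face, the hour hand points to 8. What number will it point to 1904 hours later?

1904 mod 12 = 8 (since 158·12 = 1896).
8 + 8 → 4 on a 12-hour dial.

4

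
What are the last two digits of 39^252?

By repeated squaring mod 100: 39^1≡39, 39^2≡21, 39^4≡41, 39^8≡81, 39^16≡61, 39^32≡21, 39^64≡41, 39^128≡81.
Since 252 = 4 + 8 + 16 + 32 + 64 + 128 in binary, 39^252 ≡ 41·81·61·21·41·81 ≡ 21 (mod 100).

21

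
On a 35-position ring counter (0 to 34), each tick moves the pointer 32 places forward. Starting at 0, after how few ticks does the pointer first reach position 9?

32

The inverse of 32 mod 35 is 23 (since 32·23 = 736 ≡ 1).
So x ≡ 23·9 = 207 ≡ 32 (mod 35).
Check: 32·32 = 1024 = 29·35 + 9.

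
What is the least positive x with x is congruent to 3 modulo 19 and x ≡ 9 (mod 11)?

174

Since 11·7 ≡ 1 (mod 19), take x = 9 + 11·((3−9)·7 mod 19) = 9 + 11·15 = 174.
Check: 174 mod 19 = 3, 174 mod 11 = 9.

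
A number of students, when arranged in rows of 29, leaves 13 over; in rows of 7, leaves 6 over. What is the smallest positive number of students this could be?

13

Since 7·25 ≡ 1 (mod 29), take x = 6 + 7·((13−6)·25 mod 29) = 6 + 7·1 = 13.
Check: 13 mod 29 = 13, 13 mod 7 = 6.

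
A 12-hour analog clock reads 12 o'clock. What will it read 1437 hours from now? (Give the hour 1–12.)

9

1437 mod 12 = 9 (since 119·12 = 1428).
12 + 9 → 9 on a 12-hour dial.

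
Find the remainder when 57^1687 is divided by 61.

25

Square-and-reduce mod 61: 57^1≡57, 57^2≡16, 57^4≡12, 57^8≡22, 57^16≡57, 57^32≡16, 57^64≡12, 57^128≡22, 57^256≡57, 57^512≡16, 57^1024≡12.
1687 = 1 + 2 + 4 + 16 + 128 + 512 + 1024, so 57^1687 ≡ 57·16·12·57·22·16·12 ≡ 25 (mod 61).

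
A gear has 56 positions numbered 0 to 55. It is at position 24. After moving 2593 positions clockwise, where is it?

41

2593 mod 56 = 17 (since 46·56 = 2576).
(24 + 17) mod 56 = 41.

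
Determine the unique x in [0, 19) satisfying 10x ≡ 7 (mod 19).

The inverse of 10 mod 19 is 2 (since 10·2 = 20 ≡ 1).
So x ≡ 2·7 = 14 ≡ 14 (mod 19).

14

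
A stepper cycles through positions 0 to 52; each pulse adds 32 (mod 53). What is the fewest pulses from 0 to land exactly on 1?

32·5 = 160 = 3·53 + 1, so 32⁻¹ ≡ 5 (mod 53).

5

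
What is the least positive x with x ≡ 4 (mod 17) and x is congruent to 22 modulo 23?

344

Since 23·3 ≡ 1 (mod 17), take x = 22 + 23·((4−22)·3 mod 17) = 22 + 23·14 = 344.
Check: 344 mod 17 = 4, 344 mod 23 = 22.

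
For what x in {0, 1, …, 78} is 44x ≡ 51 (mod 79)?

The inverse of 44 mod 79 is 9 (since 44·9 = 396 ≡ 1).
So x ≡ 9·51 = 459 ≡ 64 (mod 79).
Check: 44·64 = 2816 = 35·79 + 51.

64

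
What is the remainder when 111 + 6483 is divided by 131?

44

6483 − 49·131 = 64, so 6483 ≡ 64 (mod 131).
(111 + 64) mod 131 = 44.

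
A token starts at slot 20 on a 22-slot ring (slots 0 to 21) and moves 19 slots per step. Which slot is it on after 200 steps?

200·19 = 3800.
3800 mod 22 = 16 (since 172·22 = 3784).
(20 + 16) mod 22 = 14.

14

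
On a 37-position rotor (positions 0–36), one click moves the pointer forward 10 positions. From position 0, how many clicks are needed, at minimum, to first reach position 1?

10·26 = 260 = 7·37 + 1, so 10⁻¹ ≡ 26 (mod 37).

26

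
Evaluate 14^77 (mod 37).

Successive squares of 14 mod 37: 14^1≡14, 14^2≡11, 14^4≡10, 14^8≡26, 14^16≡10, 14^32≡26, 14^64≡10.
Since 77 = 1 + 4 + 8 + 64 in binary, 14^77 ≡ 14·10·26·10 ≡ 29 (mod 37).

29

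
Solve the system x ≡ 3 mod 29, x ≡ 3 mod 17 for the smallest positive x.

x ≡ 3 (mod 17) gives x ∈ {3}.
The first of these with x mod 29 = 3 is 3.

3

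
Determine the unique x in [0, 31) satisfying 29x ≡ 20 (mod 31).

The inverse of 29 mod 31 is 15 (since 29·15 = 435 ≡ 1).
Multiplying both sides by 15: x ≡ 15·20 = 300 ≡ 21 (mod 31).
Check: 29·21 = 609 = 19·31 + 20.

21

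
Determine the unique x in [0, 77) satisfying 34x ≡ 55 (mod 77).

22

The inverse of 34 mod 77 is 34 (since 34·34 = 1156 ≡ 1).
So x ≡ 34·55 = 1870 ≡ 22 (mod 77).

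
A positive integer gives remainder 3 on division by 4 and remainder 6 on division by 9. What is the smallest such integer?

15

x ≡ 3 (mod 4) gives x ∈ {3, 7, 11, 15}.
The first of these with x mod 9 = 6 is 15.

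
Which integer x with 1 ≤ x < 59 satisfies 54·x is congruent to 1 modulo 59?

54·47 = 2538 = 43·59 + 1, so 54⁻¹ ≡ 47 (mod 59).

47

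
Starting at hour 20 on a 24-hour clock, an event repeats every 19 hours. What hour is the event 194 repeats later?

10

194·19 = 3686.
Dividing 3686 by 24 gives quotient 153 and remainder 14.
(20 + 14) mod 24 = 10.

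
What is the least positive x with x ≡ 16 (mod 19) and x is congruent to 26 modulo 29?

548

x ≡ 16 (mod 19) gives x ∈ {16, 35, 54, 73, 92, 111, 130, 149, …}.
The first of these with x mod 29 = 26 is 548.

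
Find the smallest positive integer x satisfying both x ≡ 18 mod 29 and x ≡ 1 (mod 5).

x ≡ 1 (mod 5) gives x ∈ {1, 6, 11, 16, 21, 26, 31, 36, …}.
The first of these with x mod 29 = 18 is 76.

76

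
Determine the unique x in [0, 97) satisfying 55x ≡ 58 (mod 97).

91

The inverse of 55 mod 97 is 30 (since 55·30 = 1650 ≡ 1).
So x ≡ 30·58 = 1740 ≡ 91 (mod 97).
Check: 55·91 = 5005 = 51·97 + 58.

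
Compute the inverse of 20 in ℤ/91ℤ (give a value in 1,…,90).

41

91 = 4·20 + 11
20 = 1·11 + 9
11 = 1·9 + 2
9 = 4·2 + 1
2 = 2·1 + 0
Back-substituting gives 20·41 ≡ 1 (mod 91).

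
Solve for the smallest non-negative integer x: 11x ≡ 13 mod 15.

The inverse of 11 mod 15 is 11 (since 11·11 = 121 ≡ 1).
So x ≡ 11·13 = 143 ≡ 8 (mod 15).

8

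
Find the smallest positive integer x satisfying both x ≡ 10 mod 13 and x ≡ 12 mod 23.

Since 23·4 ≡ 1 (mod 13), take x = 12 + 23·((10−12)·4 mod 13) = 12 + 23·5 = 127.
Check: 127 mod 13 = 10, 127 mod 23 = 12.

127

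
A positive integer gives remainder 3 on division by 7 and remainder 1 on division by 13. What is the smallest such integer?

x ≡ 3 (mod 7) gives x ∈ {3, 10, 17, 24, 31, 38, 45, 52, …}.
The first of these with x mod 13 = 1 is 66.

66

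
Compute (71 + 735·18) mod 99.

35

735·18 = 13230.
13230 = 133·99 + 63, so 13230 mod 99 = 63.
(71 + 63) mod 99 = 35.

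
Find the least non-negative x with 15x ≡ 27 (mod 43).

19

15⁻¹ ≡ 23 (mod 43) because 15·23 = 345 = 8·43 + 1.
Multiplying both sides by 23: x ≡ 23·27 = 621 ≡ 19 (mod 43).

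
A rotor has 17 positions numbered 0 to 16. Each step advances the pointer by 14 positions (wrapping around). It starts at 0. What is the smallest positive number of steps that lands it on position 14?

1

The inverse of 14 mod 17 is 11 (since 14·11 = 154 ≡ 1).
Multiplying both sides by 11: x ≡ 11·14 = 154 ≡ 1 (mod 17).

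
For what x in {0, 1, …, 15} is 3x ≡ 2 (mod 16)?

The inverse of 3 mod 16 is 11 (since 3·11 = 33 ≡ 1).
Multiplying both sides by 11: x ≡ 11·2 = 22 ≡ 6 (mod 16).
Check: 3·6 = 18 = 1·16 + 2.

6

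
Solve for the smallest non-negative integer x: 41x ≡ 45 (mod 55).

41⁻¹ ≡ 51 (mod 55) because 41·51 = 2091 = 38·55 + 1.
Multiplying both sides by 51: x ≡ 51·45 = 2295 ≡ 40 (mod 55).
Check: 41·40 = 1640 = 29·55 + 45.

40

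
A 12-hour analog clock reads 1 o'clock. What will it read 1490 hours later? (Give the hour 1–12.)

1490 = 124·12 + 2, so 1490 mod 12 = 2.
1 + 2 → 3 on a 12-hour dial.

3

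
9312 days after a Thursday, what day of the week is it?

Saturday

9312 = 1330·7 + 2, so 9312 mod 7 = 2.
Thursday + 2 days → Saturday.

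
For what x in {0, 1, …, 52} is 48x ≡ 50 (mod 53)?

The inverse of 48 mod 53 is 21 (since 48·21 = 1008 ≡ 1).
Multiplying both sides by 21: x ≡ 21·50 = 1050 ≡ 43 (mod 53).
Check: 48·43 = 2064 = 38·53 + 50.

43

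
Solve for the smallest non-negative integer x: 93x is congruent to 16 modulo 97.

93

93⁻¹ ≡ 24 (mod 97) because 93·24 = 2232 = 23·97 + 1.
Multiplying both sides by 24: x ≡ 24·16 = 384 ≡ 93 (mod 97).
Check: 93·93 = 8649 = 89·97 + 16.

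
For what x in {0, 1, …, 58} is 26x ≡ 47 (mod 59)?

26⁻¹ ≡ 25 (mod 59) because 26·25 = 650 = 11·59 + 1.
So x ≡ 25·47 = 1175 ≡ 54 (mod 59).
Check: 26·54 = 1404 = 23·59 + 47.

54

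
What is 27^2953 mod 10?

7

The units digit of 27^n cycles with period 4: 7, 9, 3, 1, …
2953 mod 4 = 1, so the last digit matches 7^1 = 7.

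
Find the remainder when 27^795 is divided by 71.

Square-and-reduce mod 71: 27^1≡27, 27^2≡19, 27^4≡6, 27^8≡36, 27^16≡18, 27^32≡40, 27^64≡38, 27^128≡24, 27^256≡8, 27^512≡64.
Since 795 = 1 + 2 + 8 + 16 + 256 + 512 in binary, 27^795 ≡ 27·19·36·18·8·64 ≡ 30 (mod 71).

30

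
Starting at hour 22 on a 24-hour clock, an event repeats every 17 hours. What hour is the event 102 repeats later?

102·17 = 1734.
Dividing 1734 by 24 gives quotient 72 and remainder 6.
(22 + 6) mod 24 = 4.

4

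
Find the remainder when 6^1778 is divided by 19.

Square-and-reduce mod 19: 6^1≡6, 6^2≡17, 6^4≡4, 6^8≡16, 6^16≡9, 6^32≡5, 6^64≡6, 6^128≡17, 6^256≡4, 6^512≡16, 6^1024≡9.
Since 1778 = 2 + 16 + 32 + 64 + 128 + 512 + 1024 in binary, 6^1778 ≡ 17·9·5·6·17·16·9 ≡ 5 (mod 19).

5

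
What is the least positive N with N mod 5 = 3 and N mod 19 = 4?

23

x ≡ 3 (mod 5) gives x ∈ {3, 8, 13, 18, 23}.
The first of these with x mod 19 = 4 is 23.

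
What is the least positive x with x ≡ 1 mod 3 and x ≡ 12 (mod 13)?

25

Since 13·1 ≡ 1 (mod 3), take x = 12 + 13·((1−12)·1 mod 3) = 12 + 13·1 = 25.
Check: 25 mod 3 = 1, 25 mod 13 = 12.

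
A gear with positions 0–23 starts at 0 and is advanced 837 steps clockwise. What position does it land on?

837 mod 24 = 21 (since 34·24 = 816).
(0 + 21) mod 24 = 21.

21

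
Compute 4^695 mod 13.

Successive squares of 4 mod 13: 4^1≡4, 4^2≡3, 4^4≡9, 4^8≡3, 4^16≡9, 4^32≡3, 4^64≡9, 4^128≡3, 4^256≡9, 4^512≡3.
Since 695 = 1 + 2 + 4 + 16 + 32 + 128 + 512 in binary, 4^695 ≡ 4·3·9·9·3·3·3 ≡ 10 (mod 13).

10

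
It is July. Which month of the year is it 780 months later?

780 mod 12 = 0 (since 65·12 = 780).
July + 0 months → July.

July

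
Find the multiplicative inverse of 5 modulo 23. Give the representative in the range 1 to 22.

23 = 4·5 + 3
5 = 1·3 + 2
3 = 1·2 + 1
2 = 2·1 + 0
Back-substituting gives 5·14 ≡ 1 (mod 23).

14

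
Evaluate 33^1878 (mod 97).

75

Successive squares of 33 mod 97: 33^1≡33, 33^2≡22, 33^4≡96, 33^8≡1, 33^16≡1, 33^32≡1, 33^64≡1, 33^128≡1, 33^256≡1, 33^512≡1, 33^1024≡1.
Since 1878 = 2 + 4 + 16 + 64 + 256 + 512 + 1024 in binary, 33^1878 ≡ 22·96·1·1·1·1·1 ≡ 75 (mod 97).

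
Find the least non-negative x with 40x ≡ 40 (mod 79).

1

The inverse of 40 mod 79 is 2 (since 40·2 = 80 ≡ 1).
Multiplying both sides by 2: x ≡ 2·40 = 80 ≡ 1 (mod 79).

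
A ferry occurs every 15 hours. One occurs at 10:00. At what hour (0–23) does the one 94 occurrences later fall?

94·15 = 1410.
1410 − 58·24 = 18, so 1410 ≡ 18 (mod 24).
(10 + 18) mod 24 = 4.

4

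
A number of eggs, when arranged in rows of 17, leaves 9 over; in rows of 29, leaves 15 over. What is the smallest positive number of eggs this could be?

247

x ≡ 9 (mod 17) gives x ∈ {9, 26, 43, 60, 77, 94, 111, 128, …}.
The first of these with x mod 29 = 15 is 247.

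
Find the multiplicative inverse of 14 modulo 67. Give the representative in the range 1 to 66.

24

14·24 = 336 = 5·67 + 1, so 14⁻¹ ≡ 24 (mod 67).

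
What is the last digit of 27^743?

Last digits of 7^n: 7, 9, 3, 1 (period 4).
743 leaves remainder 3 on division by 4, so 27^743 ends in 3.

3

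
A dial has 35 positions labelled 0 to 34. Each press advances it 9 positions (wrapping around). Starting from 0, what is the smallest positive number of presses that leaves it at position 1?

35 = 3·9 + 8
9 = 1·8 + 1
8 = 8·1 + 0
Back-substituting gives 9·4 ≡ 1 (mod 35).

4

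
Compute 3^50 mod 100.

By repeated squaring mod 100: 3^1≡3, 3^2≡9, 3^4≡81, 3^8≡61, 3^16≡21, 3^32≡41.
50 = 2 + 16 + 32, so 3^50 ≡ 9·21·41 ≡ 49 (mod 100).

49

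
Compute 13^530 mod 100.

49

Successive squares of 13 mod 100: 13^1≡13, 13^2≡69, 13^4≡61, 13^8≡21, 13^16≡41, 13^32≡81, 13^64≡61, 13^128≡21, 13^256≡41, 13^512≡81.
Since 530 = 2 + 16 + 512 in binary, 13^530 ≡ 69·41·81 ≡ 49 (mod 100).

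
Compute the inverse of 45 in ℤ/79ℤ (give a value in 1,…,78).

72

45·72 = 3240 = 41·79 + 1, so 45⁻¹ ≡ 72 (mod 79).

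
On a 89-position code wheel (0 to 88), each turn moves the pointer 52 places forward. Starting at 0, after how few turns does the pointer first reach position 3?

The inverse of 52 mod 89 is 12 (since 52·12 = 624 ≡ 1).
So x ≡ 12·3 = 36 ≡ 36 (mod 89).

36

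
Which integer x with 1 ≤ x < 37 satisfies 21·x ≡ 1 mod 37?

37 = 1·21 + 16
21 = 1·16 + 5
16 = 3·5 + 1
5 = 5·1 + 0
Back-substituting gives 21·30 ≡ 1 (mod 37).

30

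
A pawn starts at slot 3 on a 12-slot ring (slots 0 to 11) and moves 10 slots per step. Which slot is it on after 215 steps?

215·10 = 2150.
2150 − 179·12 = 2, so 2150 ≡ 2 (mod 12).
(3 + 2) mod 12 = 5.

5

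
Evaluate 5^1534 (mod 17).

15

Square-and-reduce mod 17: 5^1≡5, 5^2≡8, 5^4≡13, 5^8≡16, 5^16≡1, 5^32≡1, 5^64≡1, 5^128≡1, 5^256≡1, 5^512≡1, 5^1024≡1.
Since 1534 = 2 + 4 + 8 + 16 + 32 + 64 + 128 + 256 + 1024 in binary, 5^1534 ≡ 8·13·16·1·1·1·1·1·1 ≡ 15 (mod 17).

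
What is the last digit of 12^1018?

Powers of 2 mod 10 repeat with period 4: 2, 4, 8, 6.
1018 mod 4 = 2, so the last digit matches 2^2 = 4.

4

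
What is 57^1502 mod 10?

Powers of 7 mod 10 repeat with period 4: 7, 9, 3, 1.
1502 mod 4 = 2, so the last digit matches 7^2 = 9.

9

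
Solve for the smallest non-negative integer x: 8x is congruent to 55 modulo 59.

8⁻¹ ≡ 37 (mod 59) because 8·37 = 296 = 5·59 + 1.
Multiplying both sides by 37: x ≡ 37·55 = 2035 ≡ 29 (mod 59).

29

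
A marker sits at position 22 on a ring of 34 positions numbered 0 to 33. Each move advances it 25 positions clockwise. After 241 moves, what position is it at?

241·25 = 6025.
6025 mod 34 = 7 (since 177·34 = 6018).
(22 + 7) mod 34 = 29.

29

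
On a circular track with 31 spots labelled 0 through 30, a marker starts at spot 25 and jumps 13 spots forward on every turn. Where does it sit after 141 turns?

29

141·13 = 1833.
1833 mod 31 = 4 (since 59·31 = 1829).
(25 + 4) mod 31 = 29.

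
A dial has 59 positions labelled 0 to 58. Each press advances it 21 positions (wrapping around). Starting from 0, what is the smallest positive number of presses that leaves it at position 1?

59 = 2·21 + 17
21 = 1·17 + 4
17 = 4·4 + 1
4 = 4·1 + 0
Back-substituting gives 21·45 ≡ 1 (mod 59).

45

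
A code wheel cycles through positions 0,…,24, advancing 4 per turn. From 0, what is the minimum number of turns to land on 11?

The inverse of 4 mod 25 is 19 (since 4·19 = 76 ≡ 1).
Multiplying both sides by 19: x ≡ 19·11 = 209 ≡ 9 (mod 25).
Check: 4·9 = 36 = 1·25 + 11.

9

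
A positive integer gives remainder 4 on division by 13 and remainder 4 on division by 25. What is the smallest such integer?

4

Since 25·12 ≡ 1 (mod 13), take x = 4 + 25·((4−4)·12 mod 13) = 4 + 25·0 = 4.
Check: 4 mod 13 = 4, 4 mod 25 = 4.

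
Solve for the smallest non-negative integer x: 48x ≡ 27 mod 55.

48⁻¹ ≡ 47 (mod 55) because 48·47 = 2256 = 41·55 + 1.
So x ≡ 47·27 = 1269 ≡ 4 (mod 55).

4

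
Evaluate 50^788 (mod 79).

36

Square-and-reduce mod 79: 50^1≡50, 50^2≡51, 50^4≡73, 50^8≡36, 50^16≡32, 50^32≡76, 50^64≡9, 50^128≡2, 50^256≡4, 50^512≡16.
Since 788 = 4 + 16 + 256 + 512 in binary, 50^788 ≡ 73·32·4·16 ≡ 36 (mod 79).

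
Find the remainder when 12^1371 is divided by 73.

Successive squares of 12 mod 73: 12^1≡12, 12^2≡71, 12^4≡4, 12^8≡16, 12^16≡37, 12^32≡55, 12^64≡32, 12^128≡2, 12^256≡4, 12^512≡16, 12^1024≡37.
Since 1371 = 1 + 2 + 8 + 16 + 64 + 256 + 1024 in binary, 12^1371 ≡ 12·71·16·37·32·4·37 ≡ 49 (mod 73).

49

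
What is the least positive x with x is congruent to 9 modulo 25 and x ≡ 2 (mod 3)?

59

x ≡ 2 (mod 3) gives x ∈ {2, 5, 8, 11, 14, 17, 20, 23, …}.
The first of these with x mod 25 = 9 is 59.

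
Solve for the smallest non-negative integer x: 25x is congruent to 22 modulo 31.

17

The inverse of 25 mod 31 is 5 (since 25·5 = 125 ≡ 1).
Multiplying both sides by 5: x ≡ 5·22 = 110 ≡ 17 (mod 31).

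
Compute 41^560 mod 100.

1

By repeated squaring mod 100: 41^1≡41, 41^2≡81, 41^4≡61, 41^8≡21, 41^16≡41, 41^32≡81, 41^64≡61, 41^128≡21, 41^256≡41, 41^512≡81.
Since 560 = 16 + 32 + 512 in binary, 41^560 ≡ 41·81·81 ≡ 1 (mod 100).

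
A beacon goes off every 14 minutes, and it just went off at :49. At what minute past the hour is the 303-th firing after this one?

31

303·14 = 4242.
4242 mod 60 = 42 (since 70·60 = 4200).
(49 + 42) mod 60 = 31.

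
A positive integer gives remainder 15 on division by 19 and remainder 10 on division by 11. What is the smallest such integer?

x ≡ 10 (mod 11) gives x ∈ {10, 21, 32, 43, 54, 65, 76, 87, …}.
The first of these with x mod 19 = 15 is 186.

186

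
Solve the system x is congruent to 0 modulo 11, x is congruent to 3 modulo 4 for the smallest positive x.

x ≡ 3 (mod 4) gives x ∈ {3, 7, 11}.
The first of these with x mod 11 = 0 is 11.

11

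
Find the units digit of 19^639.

9

The units digit of 19^n cycles with period 2: 9, 1, …
639 leaves remainder 1 on division by 2, so 19^639 ends in 9.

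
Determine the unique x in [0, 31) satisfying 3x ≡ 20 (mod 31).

17

The inverse of 3 mod 31 is 21 (since 3·21 = 63 ≡ 1).
So x ≡ 21·20 = 420 ≡ 17 (mod 31).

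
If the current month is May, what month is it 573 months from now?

February

573 mod 12 = 9 (since 47·12 = 564).
May + 9 months → February.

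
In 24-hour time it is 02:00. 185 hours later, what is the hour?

185 − 7·24 = 17, so 185 ≡ 17 (mod 24).
(2 + 17) mod 24 = 19.

19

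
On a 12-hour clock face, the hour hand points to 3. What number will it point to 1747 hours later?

10

1747 − 145·12 = 7, so 1747 ≡ 7 (mod 12).
3 + 7 → 10 on a 12-hour dial.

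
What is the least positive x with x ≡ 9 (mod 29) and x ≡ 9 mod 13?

9

Since 13·9 ≡ 1 (mod 29), take x = 9 + 13·((9−9)·9 mod 29) = 9 + 13·0 = 9.
Check: 9 mod 29 = 9, 9 mod 13 = 9.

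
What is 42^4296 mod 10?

6

Last digits of 2^n: 2, 4, 8, 6 (period 4).
4296 mod 4 = 0, so the last digit matches 2^4 = 6.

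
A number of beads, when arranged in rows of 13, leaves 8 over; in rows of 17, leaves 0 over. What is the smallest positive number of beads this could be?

x ≡ 8 (mod 13) gives x ∈ {8, 21, 34}.
The first of these with x mod 17 = 0 is 34.

34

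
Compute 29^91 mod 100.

Successive squares of 29 mod 100: 29^1≡29, 29^2≡41, 29^4≡81, 29^8≡61, 29^16≡21, 29^32≡41, 29^64≡81.
91 = 1 + 2 + 8 + 16 + 64, so 29^91 ≡ 29·41·61·21·81 ≡ 29 (mod 100).

29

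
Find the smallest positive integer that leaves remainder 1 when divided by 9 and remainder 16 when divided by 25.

91

Since 25·4 ≡ 1 (mod 9), take x = 16 + 25·((1−16)·4 mod 9) = 16 + 25·3 = 91.
Check: 91 mod 9 = 1, 91 mod 25 = 16.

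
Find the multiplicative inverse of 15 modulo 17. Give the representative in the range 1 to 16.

15·8 = 120 = 7·17 + 1, so 15⁻¹ ≡ 8 (mod 17).

8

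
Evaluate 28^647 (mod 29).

Square-and-reduce mod 29: 28^1≡28, 28^2≡1, 28^4≡1, 28^8≡1, 28^16≡1, 28^32≡1, 28^64≡1, 28^128≡1, 28^256≡1, 28^512≡1.
Since 647 = 1 + 2 + 4 + 128 + 512 in binary, 28^647 ≡ 28·1·1·1·1 ≡ 28 (mod 29).

28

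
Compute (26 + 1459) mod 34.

Dividing 1459 by 34 gives quotient 42 and remainder 31.
(26 + 31) mod 34 = 23.

23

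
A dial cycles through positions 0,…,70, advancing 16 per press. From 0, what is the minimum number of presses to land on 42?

16⁻¹ ≡ 40 (mod 71) because 16·40 = 640 = 9·71 + 1.
So x ≡ 40·42 = 1680 ≡ 47 (mod 71).

47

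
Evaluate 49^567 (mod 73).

By repeated squaring mod 73: 49^1≡49, 49^2≡65, 49^4≡64, 49^8≡8, 49^16≡64, 49^32≡8, 49^64≡64, 49^128≡8, 49^256≡64, 49^512≡8.
Since 567 = 1 + 2 + 4 + 16 + 32 + 512 in binary, 49^567 ≡ 49·65·64·64·8·8 ≡ 46 (mod 73).

46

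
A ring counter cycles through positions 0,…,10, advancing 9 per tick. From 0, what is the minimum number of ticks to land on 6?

8

The inverse of 9 mod 11 is 5 (since 9·5 = 45 ≡ 1).
So x ≡ 5·6 = 30 ≡ 8 (mod 11).
Check: 9·8 = 72 = 6·11 + 6.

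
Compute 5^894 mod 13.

12

By repeated squaring mod 13: 5^1≡5, 5^2≡12, 5^4≡1, 5^8≡1, 5^16≡1, 5^32≡1, 5^64≡1, 5^128≡1, 5^256≡1, 5^512≡1.
894 = 2 + 4 + 8 + 16 + 32 + 64 + 256 + 512, so 5^894 ≡ 12·1·1·1·1·1·1·1 ≡ 12 (mod 13).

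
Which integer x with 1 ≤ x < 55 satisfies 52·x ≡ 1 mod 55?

18

52·18 = 936 = 17·55 + 1, so 52⁻¹ ≡ 18 (mod 55).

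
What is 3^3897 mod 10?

Powers of 3 mod 10 repeat with period 4: 3, 9, 7, 1.
3897 mod 4 = 1, so the last digit matches 3^1 = 3.

3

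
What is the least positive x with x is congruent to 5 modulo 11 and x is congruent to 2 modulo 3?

5

x ≡ 2 (mod 3) gives x ∈ {2, 5}.
The first of these with x mod 11 = 5 is 5.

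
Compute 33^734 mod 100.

By repeated squaring mod 100: 33^1≡33, 33^2≡89, 33^4≡21, 33^8≡41, 33^16≡81, 33^32≡61, 33^64≡21, 33^128≡41, 33^256≡81, 33^512≡61.
734 = 2 + 4 + 8 + 16 + 64 + 128 + 512, so 33^734 ≡ 89·21·41·81·21·41·61 ≡ 29 (mod 100).

29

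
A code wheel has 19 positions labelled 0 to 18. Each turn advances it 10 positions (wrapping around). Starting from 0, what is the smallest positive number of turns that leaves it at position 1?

10·2 = 20 = 1·19 + 1, so 10⁻¹ ≡ 2 (mod 19).

2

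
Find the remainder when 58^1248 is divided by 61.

Successive squares of 58 mod 61: 58^1≡58, 58^2≡9, 58^4≡20, 58^8≡34, 58^16≡58, 58^32≡9, 58^64≡20, 58^128≡34, 58^256≡58, 58^512≡9, 58^1024≡20.
Since 1248 = 32 + 64 + 128 + 1024 in binary, 58^1248 ≡ 9·20·34·20 ≡ 34 (mod 61).

34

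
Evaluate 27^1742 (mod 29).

Successive squares of 27 mod 29: 27^1≡27, 27^2≡4, 27^4≡16, 27^8≡24, 27^16≡25, 27^32≡16, 27^64≡24, 27^128≡25, 27^256≡16, 27^512≡24, 27^1024≡25.
1742 = 2 + 4 + 8 + 64 + 128 + 512 + 1024, so 27^1742 ≡ 4·16·24·24·25·24·25 ≡ 6 (mod 29).

6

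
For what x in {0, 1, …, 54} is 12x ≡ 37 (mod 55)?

26

The inverse of 12 mod 55 is 23 (since 12·23 = 276 ≡ 1).
Multiplying both sides by 23: x ≡ 23·37 = 851 ≡ 26 (mod 55).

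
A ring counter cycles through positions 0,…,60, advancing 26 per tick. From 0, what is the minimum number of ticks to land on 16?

10

26⁻¹ ≡ 54 (mod 61) because 26·54 = 1404 = 23·61 + 1.
So x ≡ 54·16 = 864 ≡ 10 (mod 61).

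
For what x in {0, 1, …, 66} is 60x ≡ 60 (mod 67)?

1

The inverse of 60 mod 67 is 19 (since 60·19 = 1140 ≡ 1).
Multiplying both sides by 19: x ≡ 19·60 = 1140 ≡ 1 (mod 67).
Check: 60·1 = 60 = 0·67 + 60.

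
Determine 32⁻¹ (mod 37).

32·22 = 704 = 19·37 + 1, so 32⁻¹ ≡ 22 (mod 37).

22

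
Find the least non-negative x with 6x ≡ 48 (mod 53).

8

6⁻¹ ≡ 9 (mod 53) because 6·9 = 54 = 1·53 + 1.
So x ≡ 9·48 = 432 ≡ 8 (mod 53).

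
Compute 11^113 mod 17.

11

Successive squares of 11 mod 17: 11^1≡11, 11^2≡2, 11^4≡4, 11^8≡16, 11^16≡1, 11^32≡1, 11^64≡1.
Since 113 = 1 + 16 + 32 + 64 in binary, 11^113 ≡ 11·1·1·1 ≡ 11 (mod 17).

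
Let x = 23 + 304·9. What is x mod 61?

304·9 = 2736.
2736 mod 61 = 52 (since 44·61 = 2684).
(23 + 52) mod 61 = 14.

14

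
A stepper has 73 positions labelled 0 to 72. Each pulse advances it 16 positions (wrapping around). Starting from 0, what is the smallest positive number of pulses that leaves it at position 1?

73 = 4·16 + 9
16 = 1·9 + 7
9 = 1·7 + 2
7 = 3·2 + 1
2 = 2·1 + 0
Back-substituting gives 16·32 ≡ 1 (mod 73).

32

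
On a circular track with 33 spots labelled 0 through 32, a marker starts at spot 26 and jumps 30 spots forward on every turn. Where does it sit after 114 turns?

14

114·30 = 3420.
Dividing 3420 by 33 gives quotient 103 and remainder 21.
(26 + 21) mod 33 = 14.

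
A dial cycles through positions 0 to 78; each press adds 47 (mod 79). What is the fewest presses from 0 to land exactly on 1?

37

47·37 = 1739 = 22·79 + 1, so 47⁻¹ ≡ 37 (mod 79).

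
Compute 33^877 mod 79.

Square-and-reduce mod 79: 33^1≡33, 33^2≡62, 33^4≡52, 33^8≡18, 33^16≡8, 33^32≡64, 33^64≡67, 33^128≡65, 33^256≡38, 33^512≡22.
877 = 1 + 4 + 8 + 32 + 64 + 256 + 512, so 33^877 ≡ 33·52·18·64·67·38·22 ≡ 15 (mod 79).

15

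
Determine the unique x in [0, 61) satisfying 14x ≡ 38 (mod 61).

The inverse of 14 mod 61 is 48 (since 14·48 = 672 ≡ 1).
So x ≡ 48·38 = 1824 ≡ 55 (mod 61).

55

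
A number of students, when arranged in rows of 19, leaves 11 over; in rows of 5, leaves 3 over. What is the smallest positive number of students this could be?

68

x ≡ 3 (mod 5) gives x ∈ {3, 8, 13, 18, 23, 28, 33, 38, …}.
The first of these with x mod 19 = 11 is 68.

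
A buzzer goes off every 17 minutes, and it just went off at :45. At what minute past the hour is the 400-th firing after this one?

400·17 = 6800.
Dividing 6800 by 60 gives quotient 113 and remainder 20.
(45 + 20) mod 60 = 5.

5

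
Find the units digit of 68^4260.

Last digits of 8^n: 8, 4, 2, 6 (period 4).
4260 leaves remainder 0 on division by 4, so 68^4260 ends in 6.

6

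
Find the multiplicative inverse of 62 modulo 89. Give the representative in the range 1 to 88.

62·56 = 3472 = 39·89 + 1, so 62⁻¹ ≡ 56 (mod 89).

56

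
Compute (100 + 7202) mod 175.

127

7202 − 41·175 = 27, so 7202 ≡ 27 (mod 175).
(100 + 27) mod 175 = 127.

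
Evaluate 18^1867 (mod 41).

By repeated squaring mod 41: 18^1≡18, 18^2≡37, 18^4≡16, 18^8≡10, 18^16≡18, 18^32≡37, 18^64≡16, 18^128≡10, 18^256≡18, 18^512≡37, 18^1024≡16.
1867 = 1 + 2 + 8 + 64 + 256 + 512 + 1024, so 18^1867 ≡ 18·37·10·16·18·37·16 ≡ 37 (mod 41).

37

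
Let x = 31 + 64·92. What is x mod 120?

64·92 = 5888.
5888 mod 120 = 8 (since 49·120 = 5880).
(31 + 8) mod 120 = 39.

39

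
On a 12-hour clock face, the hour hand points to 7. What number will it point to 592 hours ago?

592 = 49·12 + 4, so 592 mod 12 = 4.
7 − 4 → 3 on a 12-hour dial.

3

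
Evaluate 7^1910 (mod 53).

Successive squares of 7 mod 53: 7^1≡7, 7^2≡49, 7^4≡16, 7^8≡44, 7^16≡28, 7^32≡42, 7^64≡15, 7^128≡13, 7^256≡10, 7^512≡47, 7^1024≡36.
Since 1910 = 2 + 4 + 16 + 32 + 64 + 256 + 512 + 1024 in binary, 7^1910 ≡ 49·16·28·42·15·10·47·36 ≡ 15 (mod 53).

15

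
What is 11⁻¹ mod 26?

19

11·19 = 209 = 8·26 + 1, so 11⁻¹ ≡ 19 (mod 26).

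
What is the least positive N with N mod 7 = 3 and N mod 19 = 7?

45

x ≡ 3 (mod 7) gives x ∈ {3, 10, 17, 24, 31, 38, 45}.
The first of these with x mod 19 = 7 is 45.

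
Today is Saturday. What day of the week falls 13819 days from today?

Sunday

13819 − 1974·7 = 1, so 13819 ≡ 1 (mod 7).
Saturday + 1 day → Sunday.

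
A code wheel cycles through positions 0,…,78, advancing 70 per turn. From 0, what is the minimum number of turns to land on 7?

8

The inverse of 70 mod 79 is 35 (since 70·35 = 2450 ≡ 1).
So x ≡ 35·7 = 245 ≡ 8 (mod 79).
Check: 70·8 = 560 = 7·79 + 7.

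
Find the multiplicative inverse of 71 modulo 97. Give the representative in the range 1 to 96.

41

71·41 = 2911 = 30·97 + 1, so 71⁻¹ ≡ 41 (mod 97).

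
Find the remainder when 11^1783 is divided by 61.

50

Square-and-reduce mod 61: 11^1≡11, 11^2≡60, 11^4≡1, 11^8≡1, 11^16≡1, 11^32≡1, 11^64≡1, 11^128≡1, 11^256≡1, 11^512≡1, 11^1024≡1.
1783 = 1 + 2 + 4 + 16 + 32 + 64 + 128 + 512 + 1024, so 11^1783 ≡ 11·60·1·1·1·1·1·1·1 ≡ 50 (mod 61).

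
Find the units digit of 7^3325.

7

Powers of 7 mod 10 repeat with period 4: 7, 9, 3, 1.
3325 leaves remainder 1 on division by 4, so 7^3325 ends in 7.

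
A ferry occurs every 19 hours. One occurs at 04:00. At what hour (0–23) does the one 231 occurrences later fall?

1

231·19 = 4389.
Dividing 4389 by 24 gives quotient 182 and remainder 21.
(4 + 21) mod 24 = 1.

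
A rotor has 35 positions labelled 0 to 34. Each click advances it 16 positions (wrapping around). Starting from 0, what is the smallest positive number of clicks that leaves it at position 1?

16·11 = 176 = 5·35 + 1, so 16⁻¹ ≡ 11 (mod 35).

11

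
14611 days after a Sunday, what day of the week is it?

Tuesday

14611 − 2087·7 = 2, so 14611 ≡ 2 (mod 7).
Sunday + 2 days → Tuesday.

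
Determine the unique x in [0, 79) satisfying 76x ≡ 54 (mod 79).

The inverse of 76 mod 79 is 26 (since 76·26 = 1976 ≡ 1).
So x ≡ 26·54 = 1404 ≡ 61 (mod 79).

61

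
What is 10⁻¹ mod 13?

4

13 = 1·10 + 3
10 = 3·3 + 1
3 = 3·1 + 0
Back-substituting gives 10·4 ≡ 1 (mod 13).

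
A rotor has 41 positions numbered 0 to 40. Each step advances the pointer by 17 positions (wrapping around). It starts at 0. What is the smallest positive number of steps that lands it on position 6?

The inverse of 17 mod 41 is 29 (since 17·29 = 493 ≡ 1).
Multiplying both sides by 29: x ≡ 29·6 = 174 ≡ 10 (mod 41).
Check: 17·10 = 170 = 4·41 + 6.

10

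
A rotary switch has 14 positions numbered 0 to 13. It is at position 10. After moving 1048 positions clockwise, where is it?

8

1048 = 74·14 + 12, so 1048 mod 14 = 12.
(10 + 12) mod 14 = 8.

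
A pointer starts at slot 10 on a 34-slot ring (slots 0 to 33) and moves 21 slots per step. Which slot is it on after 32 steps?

32·21 = 672.
Dividing 672 by 34 gives quotient 19 and remainder 26.
(10 + 26) mod 34 = 2.

2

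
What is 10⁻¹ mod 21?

19

10·19 = 190 = 9·21 + 1, so 10⁻¹ ≡ 19 (mod 21).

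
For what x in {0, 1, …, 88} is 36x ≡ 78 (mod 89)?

17

The inverse of 36 mod 89 is 47 (since 36·47 = 1692 ≡ 1).
Multiplying both sides by 47: x ≡ 47·78 = 3666 ≡ 17 (mod 89).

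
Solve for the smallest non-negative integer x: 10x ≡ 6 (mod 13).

11

The inverse of 10 mod 13 is 4 (since 10·4 = 40 ≡ 1).
So x ≡ 4·6 = 24 ≡ 11 (mod 13).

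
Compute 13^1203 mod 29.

Square-and-reduce mod 29: 13^1≡13, 13^2≡24, 13^4≡25, 13^8≡16, 13^16≡24, 13^32≡25, 13^64≡16, 13^128≡24, 13^256≡25, 13^512≡16, 13^1024≡24.
Since 1203 = 1 + 2 + 16 + 32 + 128 + 1024 in binary, 13^1203 ≡ 13·24·24·25·24·24 ≡ 9 (mod 29).

9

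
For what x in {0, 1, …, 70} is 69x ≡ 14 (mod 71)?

64

The inverse of 69 mod 71 is 35 (since 69·35 = 2415 ≡ 1).
So x ≡ 35·14 = 490 ≡ 64 (mod 71).
Check: 69·64 = 4416 = 62·71 + 14.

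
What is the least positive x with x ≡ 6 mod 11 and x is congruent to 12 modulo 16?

Since 16·9 ≡ 1 (mod 11), take x = 12 + 16·((6−12)·9 mod 11) = 12 + 16·1 = 28.
Check: 28 mod 11 = 6, 28 mod 16 = 12.

28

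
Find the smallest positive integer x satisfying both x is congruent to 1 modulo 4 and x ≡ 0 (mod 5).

5

Since 5·1 ≡ 1 (mod 4), take x = 0 + 5·((1−0)·1 mod 4) = 0 + 5·1 = 5.
Check: 5 mod 4 = 1, 5 mod 5 = 0.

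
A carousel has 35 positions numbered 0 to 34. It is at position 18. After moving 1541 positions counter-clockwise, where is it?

1541 mod 35 = 1 (since 44·35 = 1540).
(18 − 1) mod 35 = 17.

17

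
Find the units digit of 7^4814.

Last digits of 7^n: 7, 9, 3, 1 (period 4).
4814 mod 4 = 2, so the last digit matches 7^2 = 9.

9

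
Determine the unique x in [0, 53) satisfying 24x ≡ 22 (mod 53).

23

The inverse of 24 mod 53 is 42 (since 24·42 = 1008 ≡ 1).
Multiplying both sides by 42: x ≡ 42·22 = 924 ≡ 23 (mod 53).
Check: 24·23 = 552 = 10·53 + 22.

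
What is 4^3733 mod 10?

4

The units digit of 4^n cycles with period 2: 4, 6, …
3733 mod 2 = 1, so the last digit matches 4^1 = 4.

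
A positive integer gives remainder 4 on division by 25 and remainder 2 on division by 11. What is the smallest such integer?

79

Since 11·16 ≡ 1 (mod 25), take x = 2 + 11·((4−2)·16 mod 25) = 2 + 11·7 = 79.
Check: 79 mod 25 = 4, 79 mod 11 = 2.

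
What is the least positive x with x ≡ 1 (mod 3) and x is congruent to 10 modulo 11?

10

x ≡ 1 (mod 3) gives x ∈ {1, 4, 7, 10}.
The first of these with x mod 11 = 10 is 10.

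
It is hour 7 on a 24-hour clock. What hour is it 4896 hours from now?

7

4896 − 204·24 = 0, so 4896 ≡ 0 (mod 24).
(7 + 0) mod 24 = 7.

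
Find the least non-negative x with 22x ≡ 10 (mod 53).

39

22⁻¹ ≡ 41 (mod 53) because 22·41 = 902 = 17·53 + 1.
So x ≡ 41·10 = 410 ≡ 39 (mod 53).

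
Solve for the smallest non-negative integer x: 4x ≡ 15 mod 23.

The inverse of 4 mod 23 is 6 (since 4·6 = 24 ≡ 1).
So x ≡ 6·15 = 90 ≡ 21 (mod 23).
Check: 4·21 = 84 = 3·23 + 15.

21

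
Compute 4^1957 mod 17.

4

By repeated squaring mod 17: 4^1≡4, 4^2≡16, 4^4≡1, 4^8≡1, 4^16≡1, 4^32≡1, 4^64≡1, 4^128≡1, 4^256≡1, 4^512≡1, 4^1024≡1.
1957 = 1 + 4 + 32 + 128 + 256 + 512 + 1024, so 4^1957 ≡ 4·1·1·1·1·1·1 ≡ 4 (mod 17).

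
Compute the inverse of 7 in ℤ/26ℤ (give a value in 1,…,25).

15

7·15 = 105 = 4·26 + 1, so 7⁻¹ ≡ 15 (mod 26).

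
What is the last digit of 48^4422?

4

The units digit of 48^n cycles with period 4: 8, 4, 2, 6, …
4422 leaves remainder 2 on division by 4, so 48^4422 ends in 4.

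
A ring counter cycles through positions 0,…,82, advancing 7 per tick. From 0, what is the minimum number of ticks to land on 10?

7⁻¹ ≡ 12 (mod 83) because 7·12 = 84 = 1·83 + 1.
So x ≡ 12·10 = 120 ≡ 37 (mod 83).
Check: 7·37 = 259 = 3·83 + 10.

37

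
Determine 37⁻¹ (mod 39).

19

37·19 = 703 = 18·39 + 1, so 37⁻¹ ≡ 19 (mod 39).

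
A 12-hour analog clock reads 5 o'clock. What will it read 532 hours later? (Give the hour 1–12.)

532 − 44·12 = 4, so 532 ≡ 4 (mod 12).
5 + 4 → 9 on a 12-hour dial.

9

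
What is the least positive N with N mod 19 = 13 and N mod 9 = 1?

127

x ≡ 1 (mod 9) gives x ∈ {1, 10, 19, 28, 37, 46, 55, 64, …}.
The first of these with x mod 19 = 13 is 127.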